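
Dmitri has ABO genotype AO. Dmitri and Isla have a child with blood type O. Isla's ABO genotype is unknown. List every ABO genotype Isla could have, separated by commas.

AO, BO, OO

For each candidate genotype of Isla, check whether crossing it with AO can produce every observed child phenotype.
  AA → possible child types {A} ✗
  AB → possible child types {A, B, AB} ✗
  AO → possible child types {O, A} ✓
  BB → possible child types {B, AB} ✗
  BO → possible child types {O, A, B, AB} ✓
  OO → possible child types {O, A} ✓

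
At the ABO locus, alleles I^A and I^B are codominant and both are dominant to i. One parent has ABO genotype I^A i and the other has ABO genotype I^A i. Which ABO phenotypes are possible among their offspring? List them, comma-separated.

O, A

Gametes from I^A i × I^A i give offspring ABO genotypes I^A I^A, I^A i, i i, i.e. phenotypes O, A.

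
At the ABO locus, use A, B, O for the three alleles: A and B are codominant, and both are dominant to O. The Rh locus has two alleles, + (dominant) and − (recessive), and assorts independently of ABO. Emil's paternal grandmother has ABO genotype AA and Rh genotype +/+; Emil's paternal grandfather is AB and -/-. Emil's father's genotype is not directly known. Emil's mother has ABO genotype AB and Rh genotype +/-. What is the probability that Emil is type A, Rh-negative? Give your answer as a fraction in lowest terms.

3/32

Emil's father's ABO genotype from AA × AB: 1/2 AA, 1/2 AB.
Crossing each possibility with the mother AB and summing P(type A): 1/2·1/2 + 1/2·1/4 = 3/8.
Similarly for Rh via the father's Rh distribution: P(Rh-) = 1/4.
Independent loci: 3/8 × 1/4 = 3/32.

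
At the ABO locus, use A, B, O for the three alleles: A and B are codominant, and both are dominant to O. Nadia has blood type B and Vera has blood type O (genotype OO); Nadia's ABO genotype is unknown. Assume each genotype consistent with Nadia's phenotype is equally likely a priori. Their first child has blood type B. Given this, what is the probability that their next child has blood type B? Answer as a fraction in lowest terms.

Possible genotypes: Nadia ∈ {BB, BO}; Vera ∈ {OO}.
Weight each parental genotype pair by prior × P(type-B child):
  BB × OO: posterior weight 2/3; P(next child type B) = 1.
  BO × OO: posterior weight 1/3; P(next child type B) = 1/2.
Weighted sum = 5/6.

5/6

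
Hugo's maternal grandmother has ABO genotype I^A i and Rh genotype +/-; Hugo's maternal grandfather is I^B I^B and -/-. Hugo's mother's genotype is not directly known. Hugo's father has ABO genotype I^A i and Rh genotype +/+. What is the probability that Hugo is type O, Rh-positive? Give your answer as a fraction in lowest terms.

1/8

Hugo's mother's ABO genotype from I^A i × I^B I^B: 1/2 I^A I^B, 1/2 I^B i.
Crossing each possibility with the father I^A i and summing P(type O): 1/2·0 + 1/2·1/4 = 1/8.
Similarly for Rh via the mother's Rh distribution: P(Rh+) = 1.
Independent loci: 1/8 × 1 = 1/8.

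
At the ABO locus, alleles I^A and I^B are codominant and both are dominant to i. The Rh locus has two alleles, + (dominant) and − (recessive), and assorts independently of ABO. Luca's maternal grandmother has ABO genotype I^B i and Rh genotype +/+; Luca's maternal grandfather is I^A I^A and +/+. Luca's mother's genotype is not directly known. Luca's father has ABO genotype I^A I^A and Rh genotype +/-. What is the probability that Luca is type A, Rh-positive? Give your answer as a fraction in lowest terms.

Luca's mother's ABO genotype from I^B i × I^A I^A: 1/2 I^A I^B, 1/2 I^A i.
Crossing each possibility with the father I^A I^A and summing P(type A): 1/2·1/2 + 1/2·1 = 3/4.
Similarly for Rh via the mother's Rh distribution: P(Rh+) = 1.
Independent loci: 3/4 × 1 = 3/4.

3/4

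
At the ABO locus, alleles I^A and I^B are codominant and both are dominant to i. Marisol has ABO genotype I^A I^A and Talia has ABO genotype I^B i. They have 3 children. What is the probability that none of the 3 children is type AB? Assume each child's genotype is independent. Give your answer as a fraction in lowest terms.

ABO cross I^A I^A × I^B i → 1/2 A, 1/2 AB.
So P(type AB) = 1/2 per child.
P(not type AB) = 1/2 for one child; (1/2)^3 = 1/8.

1/8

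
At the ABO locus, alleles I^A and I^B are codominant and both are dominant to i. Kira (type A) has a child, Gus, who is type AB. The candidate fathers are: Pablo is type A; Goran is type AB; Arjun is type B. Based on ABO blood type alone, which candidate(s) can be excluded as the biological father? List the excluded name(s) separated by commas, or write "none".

Pablo

A candidate is excluded only if no genotype consistent with his phenotype could produce a type AB child with a type A mother.
Pablo (type A): no genotype consistent with that phenotype can produce a type-AB child with a type-A mother.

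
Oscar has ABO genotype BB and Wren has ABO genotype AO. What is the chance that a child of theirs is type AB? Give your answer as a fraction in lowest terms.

ABO cross BB × AO → offspring phenotypes: 1/2 B, 1/2 AB.
So P(type AB) = 1/2.

1/2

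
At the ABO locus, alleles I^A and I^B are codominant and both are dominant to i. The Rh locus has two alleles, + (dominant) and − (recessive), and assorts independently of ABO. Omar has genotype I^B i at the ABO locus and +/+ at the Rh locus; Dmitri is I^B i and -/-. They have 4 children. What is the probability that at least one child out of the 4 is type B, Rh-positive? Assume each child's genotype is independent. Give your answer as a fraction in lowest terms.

ABO cross I^B i × I^B i → 1/4 O, 3/4 B.
Rh cross +/+ × -/- → 1 Rh+; so P(type B, Rh-positive) = 3/4 × 1 = 3/4 per child.
P(none) = (1/4)^4 = 1/256; P(at least one) = 1 − 1/256 = 255/256.

255/256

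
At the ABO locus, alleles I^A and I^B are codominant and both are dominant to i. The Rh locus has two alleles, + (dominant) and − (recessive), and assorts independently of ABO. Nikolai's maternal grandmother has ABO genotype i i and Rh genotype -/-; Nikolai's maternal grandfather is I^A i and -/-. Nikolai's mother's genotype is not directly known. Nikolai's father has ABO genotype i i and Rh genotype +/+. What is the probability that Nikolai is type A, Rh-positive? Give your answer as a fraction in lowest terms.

Nikolai's mother's ABO genotype from i i × I^A i: 1/2 I^A i, 1/2 i i.
Crossing each possibility with the father i i and summing P(type A): 1/2·1/2 + 1/2·0 = 1/4.
Similarly for Rh via the mother's Rh distribution: P(Rh+) = 1.
Independent loci: 1/4 × 1 = 1/4.

1/4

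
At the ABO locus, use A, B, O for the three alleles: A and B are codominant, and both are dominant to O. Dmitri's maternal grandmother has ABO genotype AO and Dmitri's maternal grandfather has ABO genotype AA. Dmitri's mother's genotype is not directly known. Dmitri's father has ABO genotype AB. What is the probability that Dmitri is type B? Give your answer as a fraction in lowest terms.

1/8

Dmitri's mother's ABO genotype from AO × AA: 1/2 AA, 1/2 AO.
Crossing each possibility with the father AB and summing P(type B): 1/2·0 + 1/2·1/4 = 1/8.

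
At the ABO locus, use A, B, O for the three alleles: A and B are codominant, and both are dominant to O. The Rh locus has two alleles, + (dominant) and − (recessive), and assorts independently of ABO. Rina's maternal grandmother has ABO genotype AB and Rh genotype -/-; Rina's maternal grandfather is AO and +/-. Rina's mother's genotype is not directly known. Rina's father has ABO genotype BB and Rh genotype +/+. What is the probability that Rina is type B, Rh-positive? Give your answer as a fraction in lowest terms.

1/2

Rina's mother's ABO genotype from AB × AO: 1/4 AA, 1/4 AB, 1/4 AO, 1/4 BO.
Crossing each possibility with the father BB and summing P(type B): 1/4·0 + 1/4·1/2 + 1/4·1/2 + 1/4·1 = 1/2.
Similarly for Rh via the mother's Rh distribution: P(Rh+) = 1.
Independent loci: 1/2 × 1 = 1/2.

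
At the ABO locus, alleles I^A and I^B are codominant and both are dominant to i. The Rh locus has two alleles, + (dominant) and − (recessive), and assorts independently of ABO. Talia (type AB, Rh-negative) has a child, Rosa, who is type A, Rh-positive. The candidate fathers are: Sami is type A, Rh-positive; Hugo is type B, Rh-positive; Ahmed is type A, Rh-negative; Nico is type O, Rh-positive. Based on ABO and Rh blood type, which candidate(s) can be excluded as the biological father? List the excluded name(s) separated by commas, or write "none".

Ahmed

A candidate is excluded only if no genotype consistent with his phenotype could produce a type A, Rh-positive child with a type AB, Rh-negative mother.
Ahmed (type A, Rh-): no genotype consistent with that phenotype can produce a type-A Rh+ child with a type-AB mother.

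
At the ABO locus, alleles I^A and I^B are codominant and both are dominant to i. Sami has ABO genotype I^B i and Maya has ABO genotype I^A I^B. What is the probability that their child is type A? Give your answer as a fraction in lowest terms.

ABO cross I^B i × I^A I^B → offspring phenotypes: 1/4 A, 1/2 B, 1/4 AB.
So P(type A) = 1/4.

1/4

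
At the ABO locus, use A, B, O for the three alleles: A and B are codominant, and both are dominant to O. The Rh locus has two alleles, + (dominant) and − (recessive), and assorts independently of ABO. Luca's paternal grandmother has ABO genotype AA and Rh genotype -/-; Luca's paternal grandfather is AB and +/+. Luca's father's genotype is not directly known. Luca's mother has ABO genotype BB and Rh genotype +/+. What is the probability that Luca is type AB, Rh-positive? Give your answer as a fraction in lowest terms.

3/4

Luca's father's ABO genotype from AA × AB: 1/2 AA, 1/2 AB.
Crossing each possibility with the mother BB and summing P(type AB): 1/2·1 + 1/2·1/2 = 3/4.
Similarly for Rh via the father's Rh distribution: P(Rh+) = 1.
Independent loci: 3/4 × 1 = 3/4.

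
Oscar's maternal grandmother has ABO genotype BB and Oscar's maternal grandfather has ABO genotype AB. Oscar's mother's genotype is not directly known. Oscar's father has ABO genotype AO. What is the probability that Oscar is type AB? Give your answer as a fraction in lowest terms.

Oscar's mother's ABO genotype from BB × AB: 1/2 AB, 1/2 BB.
Crossing each possibility with the father AO and summing P(type AB): 1/2·1/4 + 1/2·1/2 = 3/8.

3/8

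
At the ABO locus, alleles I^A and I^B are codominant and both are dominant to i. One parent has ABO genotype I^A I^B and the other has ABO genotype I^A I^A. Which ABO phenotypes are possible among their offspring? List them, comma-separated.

Gametes from I^A I^B × I^A I^A give offspring ABO genotypes I^A I^A, I^A I^B, i.e. phenotypes A, AB.

A, AB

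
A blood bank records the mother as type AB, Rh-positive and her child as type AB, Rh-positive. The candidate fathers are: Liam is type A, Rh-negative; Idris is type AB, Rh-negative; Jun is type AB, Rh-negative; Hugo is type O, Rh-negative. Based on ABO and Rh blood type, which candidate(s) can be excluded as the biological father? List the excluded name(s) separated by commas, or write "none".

Hugo

A candidate is excluded only if no genotype consistent with his phenotype could produce a type AB, Rh-positive child with a type AB, Rh-positive mother.
Hugo (type O, Rh-): no genotype consistent with that phenotype can produce a type-AB Rh+ child with a type-AB mother.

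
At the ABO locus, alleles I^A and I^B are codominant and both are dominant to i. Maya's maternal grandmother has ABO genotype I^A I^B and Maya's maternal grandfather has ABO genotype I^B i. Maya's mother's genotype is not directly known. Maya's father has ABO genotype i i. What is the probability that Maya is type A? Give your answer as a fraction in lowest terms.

1/4

Maya's mother's ABO genotype from I^A I^B × I^B i: 1/4 I^A I^B, 1/4 I^A i, 1/4 I^B I^B, 1/4 I^B i.
Crossing each possibility with the father i i and summing P(type A): 1/4·1/2 + 1/4·1/2 + 1/4·0 + 1/4·0 = 1/4.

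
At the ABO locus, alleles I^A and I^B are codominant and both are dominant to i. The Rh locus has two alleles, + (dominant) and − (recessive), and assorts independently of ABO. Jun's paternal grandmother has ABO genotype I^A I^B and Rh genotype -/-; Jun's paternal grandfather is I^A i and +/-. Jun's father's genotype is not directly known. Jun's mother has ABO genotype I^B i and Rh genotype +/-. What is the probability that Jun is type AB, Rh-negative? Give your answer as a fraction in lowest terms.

Jun's father's ABO genotype from I^A I^B × I^A i: 1/4 I^A I^A, 1/4 I^A I^B, 1/4 I^A i, 1/4 I^B i.
Crossing each possibility with the mother I^B i and summing P(type AB): 1/4·1/2 + 1/4·1/4 + 1/4·1/4 + 1/4·0 = 1/4.
Similarly for Rh via the father's Rh distribution: P(Rh-) = 3/8.
Independent loci: 1/4 × 3/8 = 3/32.

3/32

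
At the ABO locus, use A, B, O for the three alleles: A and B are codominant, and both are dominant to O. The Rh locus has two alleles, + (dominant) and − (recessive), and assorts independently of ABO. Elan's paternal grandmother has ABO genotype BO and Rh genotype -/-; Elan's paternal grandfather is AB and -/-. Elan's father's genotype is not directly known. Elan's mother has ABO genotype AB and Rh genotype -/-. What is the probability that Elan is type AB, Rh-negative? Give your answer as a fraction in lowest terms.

3/8

Elan's father's ABO genotype from BO × AB: 1/4 AB, 1/4 AO, 1/4 BB, 1/4 BO.
Crossing each possibility with the mother AB and summing P(type AB): 1/4·1/2 + 1/4·1/4 + 1/4·1/2 + 1/4·1/4 = 3/8.
Similarly for Rh via the father's Rh distribution: P(Rh-) = 1.
Independent loci: 3/8 × 1 = 3/8.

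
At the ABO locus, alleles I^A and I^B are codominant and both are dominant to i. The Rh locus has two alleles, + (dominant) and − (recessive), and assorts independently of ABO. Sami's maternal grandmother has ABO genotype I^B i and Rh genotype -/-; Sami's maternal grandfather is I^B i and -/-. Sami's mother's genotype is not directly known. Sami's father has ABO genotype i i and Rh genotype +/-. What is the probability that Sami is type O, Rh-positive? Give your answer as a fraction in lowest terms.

Sami's mother's ABO genotype from I^B i × I^B i: 1/4 I^B I^B, 1/2 I^B i, 1/4 i i.
Crossing each possibility with the father i i and summing P(type O): 1/4·0 + 1/2·1/2 + 1/4·1 = 1/2.
Similarly for Rh via the mother's Rh distribution: P(Rh+) = 1/2.
Independent loci: 1/2 × 1/2 = 1/4.

1/4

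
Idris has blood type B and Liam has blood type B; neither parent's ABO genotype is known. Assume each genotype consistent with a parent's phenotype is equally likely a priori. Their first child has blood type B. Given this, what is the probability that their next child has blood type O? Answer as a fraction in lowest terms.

Possible genotypes: Idris ∈ {I^B I^B, I^B i}; Liam ∈ {I^B I^B, I^B i}.
Weight each parental genotype pair by prior × P(type-B child):
  I^B I^B × I^B I^B: posterior weight 4/15; P(next child type O) = 0.
  I^B I^B × I^B i: posterior weight 4/15; P(next child type O) = 0.
  I^B i × I^B I^B: posterior weight 4/15; P(next child type O) = 0.
  I^B i × I^B i: posterior weight 1/5; P(next child type O) = 1/4.
Weighted sum = 1/20.

1/20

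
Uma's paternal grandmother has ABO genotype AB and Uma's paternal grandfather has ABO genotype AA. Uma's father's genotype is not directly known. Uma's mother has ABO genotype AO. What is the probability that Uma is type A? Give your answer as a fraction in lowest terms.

3/4

Uma's father's ABO genotype from AB × AA: 1/2 AA, 1/2 AB.
Crossing each possibility with the mother AO and summing P(type A): 1/2·1 + 1/2·1/2 = 3/4.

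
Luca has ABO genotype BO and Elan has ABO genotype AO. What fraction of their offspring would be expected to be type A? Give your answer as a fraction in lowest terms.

1/4

ABO cross BO × AO → offspring phenotypes: 1/4 O, 1/4 A, 1/4 B, 1/4 AB.
So P(type A) = 1/4.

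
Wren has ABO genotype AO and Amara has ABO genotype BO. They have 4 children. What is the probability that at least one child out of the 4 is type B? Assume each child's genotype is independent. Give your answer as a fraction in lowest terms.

ABO cross AO × BO → 1/4 O, 1/4 A, 1/4 B, 1/4 AB.
So P(type B) = 1/4 per child.
P(none) = (3/4)^4 = 81/256; P(at least one) = 1 − 81/256 = 175/256.

175/256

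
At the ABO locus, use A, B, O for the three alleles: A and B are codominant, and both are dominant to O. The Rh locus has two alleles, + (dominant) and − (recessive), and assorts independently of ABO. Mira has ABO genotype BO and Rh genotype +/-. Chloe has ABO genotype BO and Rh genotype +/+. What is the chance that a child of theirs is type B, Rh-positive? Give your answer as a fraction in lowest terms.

ABO cross BO × BO → offspring phenotypes: 1/4 O, 3/4 B.
Rh cross +/- × +/+ → 1 Rh+.
Independent loci: P(type B, Rh-positive) = 3/4 × 1 = 3/4.

3/4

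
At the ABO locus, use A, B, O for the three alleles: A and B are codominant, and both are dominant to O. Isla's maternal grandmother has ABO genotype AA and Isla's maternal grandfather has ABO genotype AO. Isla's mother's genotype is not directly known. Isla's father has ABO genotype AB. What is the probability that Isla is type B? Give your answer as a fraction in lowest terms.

1/8

Isla's mother's ABO genotype from AA × AO: 1/2 AA, 1/2 AO.
Crossing each possibility with the father AB and summing P(type B): 1/2·0 + 1/2·1/4 = 1/8.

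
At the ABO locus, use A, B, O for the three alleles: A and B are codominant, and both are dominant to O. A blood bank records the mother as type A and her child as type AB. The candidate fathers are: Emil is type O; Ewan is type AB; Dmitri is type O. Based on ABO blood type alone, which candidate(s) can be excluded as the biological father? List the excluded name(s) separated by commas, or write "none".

Emil, Dmitri

A candidate is excluded only if no genotype consistent with his phenotype could produce a type AB child with a type A mother.
Emil (type O): no genotype consistent with that phenotype can produce a type-AB child with a type-A mother.
Dmitri (type O): no genotype consistent with that phenotype can produce a type-AB child with a type-A mother.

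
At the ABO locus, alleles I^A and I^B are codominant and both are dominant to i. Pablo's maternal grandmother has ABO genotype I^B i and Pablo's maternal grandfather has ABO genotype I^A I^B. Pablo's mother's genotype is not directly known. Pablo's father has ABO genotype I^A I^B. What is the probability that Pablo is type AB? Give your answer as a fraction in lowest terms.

3/8

Pablo's mother's ABO genotype from I^B i × I^A I^B: 1/4 I^A I^B, 1/4 I^A i, 1/4 I^B I^B, 1/4 I^B i.
Crossing each possibility with the father I^A I^B and summing P(type AB): 1/4·1/2 + 1/4·1/4 + 1/4·1/2 + 1/4·1/4 = 3/8.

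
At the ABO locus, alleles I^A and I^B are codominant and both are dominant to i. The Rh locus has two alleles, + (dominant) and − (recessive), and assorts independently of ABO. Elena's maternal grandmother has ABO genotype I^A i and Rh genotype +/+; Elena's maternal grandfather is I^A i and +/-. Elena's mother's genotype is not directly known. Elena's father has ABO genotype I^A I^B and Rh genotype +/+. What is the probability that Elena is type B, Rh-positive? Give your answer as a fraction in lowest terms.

1/4

Elena's mother's ABO genotype from I^A i × I^A i: 1/4 I^A I^A, 1/2 I^A i, 1/4 i i.
Crossing each possibility with the father I^A I^B and summing P(type B): 1/4·0 + 1/2·1/4 + 1/4·1/2 = 1/4.
Similarly for Rh via the mother's Rh distribution: P(Rh+) = 1.
Independent loci: 1/4 × 1 = 1/4.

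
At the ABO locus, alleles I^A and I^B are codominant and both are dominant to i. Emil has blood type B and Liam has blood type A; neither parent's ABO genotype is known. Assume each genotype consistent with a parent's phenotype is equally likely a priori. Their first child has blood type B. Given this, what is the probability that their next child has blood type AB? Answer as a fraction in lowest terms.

5/12

Possible genotypes: Emil ∈ {I^B I^B, I^B i}; Liam ∈ {I^A I^A, I^A i}.
Weight each parental genotype pair by prior × P(type-B child):
  I^B I^B × I^A i: posterior weight 2/3; P(next child type AB) = 1/2.
  I^B i × I^A i: posterior weight 1/3; P(next child type AB) = 1/4.
Weighted sum = 5/12.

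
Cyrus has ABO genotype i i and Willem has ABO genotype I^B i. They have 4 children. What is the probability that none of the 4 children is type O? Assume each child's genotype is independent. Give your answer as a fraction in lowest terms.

ABO cross i i × I^B i → 1/2 O, 1/2 B.
So P(type O) = 1/2 per child.
P(not type O) = 1/2 for one child; (1/2)^4 = 1/16.

1/16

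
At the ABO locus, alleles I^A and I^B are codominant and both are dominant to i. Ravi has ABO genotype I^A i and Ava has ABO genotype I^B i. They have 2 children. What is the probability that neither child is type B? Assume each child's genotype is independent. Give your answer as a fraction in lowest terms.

ABO cross I^A i × I^B i → 1/4 O, 1/4 A, 1/4 B, 1/4 AB.
So P(type B) = 1/4 per child.
P(not type B) = 3/4 for one child; (3/4)^2 = 9/16.

9/16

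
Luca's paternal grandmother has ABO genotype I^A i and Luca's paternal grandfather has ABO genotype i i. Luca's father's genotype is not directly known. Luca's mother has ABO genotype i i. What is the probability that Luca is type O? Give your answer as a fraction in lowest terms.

Luca's father's ABO genotype from I^A i × i i: 1/2 I^A i, 1/2 i i.
Crossing each possibility with the mother i i and summing P(type O): 1/2·1/2 + 1/2·1 = 3/4.

3/4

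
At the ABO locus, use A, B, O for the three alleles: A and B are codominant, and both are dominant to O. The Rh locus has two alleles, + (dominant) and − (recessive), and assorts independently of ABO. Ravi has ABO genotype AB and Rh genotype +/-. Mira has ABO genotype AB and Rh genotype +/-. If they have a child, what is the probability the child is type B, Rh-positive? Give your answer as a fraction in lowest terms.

ABO cross AB × AB → offspring phenotypes: 1/4 A, 1/4 B, 1/2 AB.
Rh cross +/- × +/- → 3/4 Rh+, 1/4 Rh-.
Independent loci: P(type B, Rh-positive) = 1/4 × 3/4 = 3/16.

3/16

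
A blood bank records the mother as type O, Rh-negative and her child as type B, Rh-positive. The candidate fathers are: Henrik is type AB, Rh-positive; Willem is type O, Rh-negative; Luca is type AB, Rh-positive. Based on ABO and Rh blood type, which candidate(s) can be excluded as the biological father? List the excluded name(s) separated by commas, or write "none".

A candidate is excluded only if no genotype consistent with his phenotype could produce a type B, Rh-positive child with a type O, Rh-negative mother.
Willem (type O, Rh-): no genotype consistent with that phenotype can produce a type-B Rh+ child with a type-O mother.

Willem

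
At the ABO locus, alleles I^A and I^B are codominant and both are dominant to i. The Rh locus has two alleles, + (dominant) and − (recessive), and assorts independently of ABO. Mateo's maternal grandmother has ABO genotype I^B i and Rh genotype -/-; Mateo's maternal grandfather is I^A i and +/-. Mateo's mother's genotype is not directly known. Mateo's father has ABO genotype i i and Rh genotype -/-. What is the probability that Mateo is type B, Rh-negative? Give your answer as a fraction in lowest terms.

3/16

Mateo's mother's ABO genotype from I^B i × I^A i: 1/4 I^A I^B, 1/4 I^A i, 1/4 I^B i, 1/4 i i.
Crossing each possibility with the father i i and summing P(type B): 1/4·1/2 + 1/4·0 + 1/4·1/2 + 1/4·0 = 1/4.
Similarly for Rh via the mother's Rh distribution: P(Rh-) = 3/4.
Independent loci: 1/4 × 3/4 = 3/16.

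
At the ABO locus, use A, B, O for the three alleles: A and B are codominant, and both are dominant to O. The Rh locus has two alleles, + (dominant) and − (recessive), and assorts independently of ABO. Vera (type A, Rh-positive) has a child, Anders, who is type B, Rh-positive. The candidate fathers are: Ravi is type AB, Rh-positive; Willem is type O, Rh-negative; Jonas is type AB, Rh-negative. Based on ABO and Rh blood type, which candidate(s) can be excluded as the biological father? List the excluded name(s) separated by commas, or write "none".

A candidate is excluded only if no genotype consistent with his phenotype could produce a type B, Rh-positive child with a type A, Rh-positive mother.
Willem (type O, Rh-): no genotype consistent with that phenotype can produce a type-B Rh+ child with a type-A mother.

Willem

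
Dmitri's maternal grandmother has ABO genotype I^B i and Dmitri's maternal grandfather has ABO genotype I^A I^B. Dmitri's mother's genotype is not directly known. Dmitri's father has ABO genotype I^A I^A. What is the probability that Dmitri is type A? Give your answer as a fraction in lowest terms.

1/2

Dmitri's mother's ABO genotype from I^B i × I^A I^B: 1/4 I^A I^B, 1/4 I^A i, 1/4 I^B I^B, 1/4 I^B i.
Crossing each possibility with the father I^A I^A and summing P(type A): 1/4·1/2 + 1/4·1 + 1/4·0 + 1/4·1/2 = 1/2.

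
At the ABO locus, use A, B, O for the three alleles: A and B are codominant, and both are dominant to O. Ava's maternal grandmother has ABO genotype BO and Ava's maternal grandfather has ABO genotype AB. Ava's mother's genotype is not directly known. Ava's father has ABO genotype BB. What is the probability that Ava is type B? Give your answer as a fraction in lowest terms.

Ava's mother's ABO genotype from BO × AB: 1/4 AB, 1/4 AO, 1/4 BB, 1/4 BO.
Crossing each possibility with the father BB and summing P(type B): 1/4·1/2 + 1/4·1/2 + 1/4·1 + 1/4·1 = 3/4.

3/4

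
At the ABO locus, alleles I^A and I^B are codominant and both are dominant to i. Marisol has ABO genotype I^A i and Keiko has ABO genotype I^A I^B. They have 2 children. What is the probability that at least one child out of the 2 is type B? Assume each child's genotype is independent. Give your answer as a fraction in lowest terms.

ABO cross I^A i × I^A I^B → 1/2 A, 1/4 B, 1/4 AB.
So P(type B) = 1/4 per child.
P(none) = (3/4)^2 = 9/16; P(at least one) = 1 − 9/16 = 7/16.

7/16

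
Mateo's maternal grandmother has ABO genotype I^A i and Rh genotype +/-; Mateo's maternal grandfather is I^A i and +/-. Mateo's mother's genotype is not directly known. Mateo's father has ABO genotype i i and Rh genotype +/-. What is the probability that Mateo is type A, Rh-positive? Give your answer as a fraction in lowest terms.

3/8

Mateo's mother's ABO genotype from I^A i × I^A i: 1/4 I^A I^A, 1/2 I^A i, 1/4 i i.
Crossing each possibility with the father i i and summing P(type A): 1/4·1 + 1/2·1/2 + 1/4·0 = 1/2.
Similarly for Rh via the mother's Rh distribution: P(Rh+) = 3/4.
Independent loci: 1/2 × 3/4 = 3/8.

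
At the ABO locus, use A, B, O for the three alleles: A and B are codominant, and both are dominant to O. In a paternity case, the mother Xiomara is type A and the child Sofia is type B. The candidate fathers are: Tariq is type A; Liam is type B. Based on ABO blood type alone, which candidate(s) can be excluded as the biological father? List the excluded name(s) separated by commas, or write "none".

A candidate is excluded only if no genotype consistent with his phenotype could produce a type B child with a type A mother.
Tariq (type A): no genotype consistent with that phenotype can produce a type-B child with a type-A mother.

Tariq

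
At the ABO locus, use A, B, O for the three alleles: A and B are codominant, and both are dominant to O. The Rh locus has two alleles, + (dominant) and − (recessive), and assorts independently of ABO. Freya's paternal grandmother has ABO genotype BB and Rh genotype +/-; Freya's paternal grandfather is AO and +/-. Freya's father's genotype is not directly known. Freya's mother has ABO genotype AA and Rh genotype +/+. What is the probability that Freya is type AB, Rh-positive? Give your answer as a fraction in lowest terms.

1/2

Freya's father's ABO genotype from BB × AO: 1/2 AB, 1/2 BO.
Crossing each possibility with the mother AA and summing P(type AB): 1/2·1/2 + 1/2·1/2 = 1/2.
Similarly for Rh via the father's Rh distribution: P(Rh+) = 1.
Independent loci: 1/2 × 1 = 1/2.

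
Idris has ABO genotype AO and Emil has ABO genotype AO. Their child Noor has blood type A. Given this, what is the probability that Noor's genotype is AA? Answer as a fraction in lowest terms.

Cross AO × AO → 1/4 AA, 1/2 AO, 1/4 OO.
Type-A genotypes among offspring: AA (1/4), AO (1/2); total 3/4.
P(AA | type A) = (1/4) / (3/4) = 1/3.

1/3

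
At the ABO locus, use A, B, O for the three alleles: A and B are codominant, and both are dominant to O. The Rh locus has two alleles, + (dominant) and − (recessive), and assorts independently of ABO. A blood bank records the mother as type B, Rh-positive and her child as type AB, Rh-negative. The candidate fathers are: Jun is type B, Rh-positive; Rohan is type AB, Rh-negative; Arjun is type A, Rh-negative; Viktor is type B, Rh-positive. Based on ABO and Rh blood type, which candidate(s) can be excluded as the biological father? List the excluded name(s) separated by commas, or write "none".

A candidate is excluded only if no genotype consistent with his phenotype could produce a type AB, Rh-negative child with a type B, Rh-positive mother.
Jun (type B, Rh+): no genotype consistent with that phenotype can produce a type-AB Rh- child with a type-B mother.
Viktor (type B, Rh+): no genotype consistent with that phenotype can produce a type-AB Rh- child with a type-B mother.

Jun, Viktor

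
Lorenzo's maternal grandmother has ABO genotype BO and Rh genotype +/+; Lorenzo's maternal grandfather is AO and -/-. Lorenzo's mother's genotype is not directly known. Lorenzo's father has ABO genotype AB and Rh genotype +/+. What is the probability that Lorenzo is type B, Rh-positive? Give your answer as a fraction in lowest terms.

Lorenzo's mother's ABO genotype from BO × AO: 1/4 AB, 1/4 AO, 1/4 BO, 1/4 OO.
Crossing each possibility with the father AB and summing P(type B): 1/4·1/4 + 1/4·1/4 + 1/4·1/2 + 1/4·1/2 = 3/8.
Similarly for Rh via the mother's Rh distribution: P(Rh+) = 1.
Independent loci: 3/8 × 1 = 3/8.

3/8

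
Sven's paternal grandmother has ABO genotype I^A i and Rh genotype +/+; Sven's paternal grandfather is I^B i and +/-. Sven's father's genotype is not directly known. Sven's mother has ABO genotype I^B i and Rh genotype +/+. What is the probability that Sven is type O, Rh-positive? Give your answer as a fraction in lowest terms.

1/4

Sven's father's ABO genotype from I^A i × I^B i: 1/4 I^A I^B, 1/4 I^A i, 1/4 I^B i, 1/4 i i.
Crossing each possibility with the mother I^B i and summing P(type O): 1/4·0 + 1/4·1/4 + 1/4·1/4 + 1/4·1/2 = 1/4.
Similarly for Rh via the father's Rh distribution: P(Rh+) = 1.
Independent loci: 1/4 × 1 = 1/4.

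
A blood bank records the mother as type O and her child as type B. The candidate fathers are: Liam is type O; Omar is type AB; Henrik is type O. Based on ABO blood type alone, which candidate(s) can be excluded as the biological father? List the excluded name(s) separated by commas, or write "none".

A candidate is excluded only if no genotype consistent with his phenotype could produce a type B child with a type O mother.
Liam (type O): no genotype consistent with that phenotype can produce a type-B child with a type-O mother.
Henrik (type O): no genotype consistent with that phenotype can produce a type-B child with a type-O mother.

Liam, Henrik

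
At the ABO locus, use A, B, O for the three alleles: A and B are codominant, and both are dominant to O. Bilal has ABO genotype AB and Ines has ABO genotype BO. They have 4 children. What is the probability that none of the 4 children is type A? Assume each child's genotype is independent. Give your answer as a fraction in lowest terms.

81/256

ABO cross AB × BO → 1/4 A, 1/2 B, 1/4 AB.
So P(type A) = 1/4 per child.
P(not type A) = 3/4 for one child; (3/4)^4 = 81/256.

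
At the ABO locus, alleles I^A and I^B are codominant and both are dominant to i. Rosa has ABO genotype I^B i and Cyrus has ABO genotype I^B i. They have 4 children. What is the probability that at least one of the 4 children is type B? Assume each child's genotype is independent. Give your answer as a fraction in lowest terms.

255/256

ABO cross I^B i × I^B i → 1/4 O, 3/4 B.
So P(type B) = 3/4 per child.
P(none) = (1/4)^4 = 1/256; P(at least one) = 1 − 1/256 = 255/256.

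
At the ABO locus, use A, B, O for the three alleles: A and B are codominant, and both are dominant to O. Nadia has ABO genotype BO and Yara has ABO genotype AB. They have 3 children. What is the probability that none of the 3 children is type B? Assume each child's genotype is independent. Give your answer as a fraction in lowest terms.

1/8

ABO cross BO × AB → 1/4 A, 1/2 B, 1/4 AB.
So P(type B) = 1/2 per child.
P(not type B) = 1/2 for one child; (1/2)^3 = 1/8.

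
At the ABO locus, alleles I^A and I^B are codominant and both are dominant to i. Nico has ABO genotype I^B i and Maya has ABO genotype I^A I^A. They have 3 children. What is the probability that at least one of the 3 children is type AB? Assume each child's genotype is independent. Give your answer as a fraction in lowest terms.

7/8

ABO cross I^B i × I^A I^A → 1/2 A, 1/2 AB.
So P(type AB) = 1/2 per child.
P(none) = (1/2)^3 = 1/8; P(at least one) = 1 − 1/8 = 7/8.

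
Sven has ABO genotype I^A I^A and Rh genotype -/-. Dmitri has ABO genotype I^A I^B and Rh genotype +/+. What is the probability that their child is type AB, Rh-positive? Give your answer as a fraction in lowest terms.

ABO cross I^A I^A × I^A I^B → offspring phenotypes: 1/2 A, 1/2 AB.
Rh cross -/- × +/+ → 1 Rh+.
Independent loci: P(type AB, Rh-positive) = 1/2 × 1 = 1/2.

1/2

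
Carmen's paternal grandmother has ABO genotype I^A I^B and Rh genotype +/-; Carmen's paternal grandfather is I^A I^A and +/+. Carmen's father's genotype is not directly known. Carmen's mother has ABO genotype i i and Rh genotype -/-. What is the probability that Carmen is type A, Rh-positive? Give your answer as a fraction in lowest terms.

Carmen's father's ABO genotype from I^A I^B × I^A I^A: 1/2 I^A I^A, 1/2 I^A I^B.
Crossing each possibility with the mother i i and summing P(type A): 1/2·1 + 1/2·1/2 = 3/4.
Similarly for Rh via the father's Rh distribution: P(Rh+) = 3/4.
Independent loci: 3/4 × 3/4 = 9/16.

9/16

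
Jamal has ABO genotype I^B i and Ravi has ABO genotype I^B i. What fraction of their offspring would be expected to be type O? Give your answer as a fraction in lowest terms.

1/4

ABO cross I^B i × I^B i → offspring phenotypes: 1/4 O, 3/4 B.
So P(type O) = 1/4.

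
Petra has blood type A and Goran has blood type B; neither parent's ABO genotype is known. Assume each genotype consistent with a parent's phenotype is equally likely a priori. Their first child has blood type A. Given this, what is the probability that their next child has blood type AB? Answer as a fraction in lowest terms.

5/12

Possible genotypes: Petra ∈ {I^A I^A, I^A i}; Goran ∈ {I^B I^B, I^B i}.
Weight each parental genotype pair by prior × P(type-A child):
  I^A I^A × I^B i: posterior weight 2/3; P(next child type AB) = 1/2.
  I^A i × I^B i: posterior weight 1/3; P(next child type AB) = 1/4.
Weighted sum = 5/12.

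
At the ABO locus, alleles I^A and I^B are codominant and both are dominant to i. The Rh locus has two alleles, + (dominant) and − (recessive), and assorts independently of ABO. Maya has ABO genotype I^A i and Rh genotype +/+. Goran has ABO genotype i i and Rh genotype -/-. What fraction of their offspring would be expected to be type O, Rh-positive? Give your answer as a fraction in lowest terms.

1/2

ABO cross I^A i × i i → offspring phenotypes: 1/2 O, 1/2 A.
Rh cross +/+ × -/- → 1 Rh+.
Independent loci: P(type O, Rh-positive) = 1/2 × 1 = 1/2.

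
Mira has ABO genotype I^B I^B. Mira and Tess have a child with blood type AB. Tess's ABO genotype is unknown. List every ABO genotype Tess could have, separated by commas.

For each candidate genotype of Tess, check whether crossing it with I^B I^B can produce every observed child phenotype.
  I^A I^A → possible child types {AB} ✓
  I^A I^B → possible child types {B, AB} ✓
  I^A i → possible child types {B, AB} ✓
  I^B I^B → possible child types {B} ✗
  I^B i → possible child types {B} ✗
  i i → possible child types {B} ✗

I^A I^A, I^A I^B, I^A i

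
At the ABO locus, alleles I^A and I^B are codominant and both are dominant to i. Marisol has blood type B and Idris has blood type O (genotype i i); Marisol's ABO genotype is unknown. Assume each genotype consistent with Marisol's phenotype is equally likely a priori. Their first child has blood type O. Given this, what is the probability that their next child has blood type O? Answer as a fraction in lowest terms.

1/2

Possible genotypes: Marisol ∈ {I^B I^B, I^B i}; Idris ∈ {i i}.
Weight each parental genotype pair by prior × P(type-O child):
  I^B i × i i: posterior weight 1; P(next child type O) = 1/2.
Weighted sum = 1/2.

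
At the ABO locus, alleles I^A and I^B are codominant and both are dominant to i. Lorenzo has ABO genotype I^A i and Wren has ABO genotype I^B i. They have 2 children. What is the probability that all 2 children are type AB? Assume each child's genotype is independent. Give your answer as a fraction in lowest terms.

1/16

ABO cross I^A i × I^B i → 1/4 O, 1/4 A, 1/4 B, 1/4 AB.
So P(type AB) = 1/4 per child.
All 2 independent: (1/4)^2 = 1/16.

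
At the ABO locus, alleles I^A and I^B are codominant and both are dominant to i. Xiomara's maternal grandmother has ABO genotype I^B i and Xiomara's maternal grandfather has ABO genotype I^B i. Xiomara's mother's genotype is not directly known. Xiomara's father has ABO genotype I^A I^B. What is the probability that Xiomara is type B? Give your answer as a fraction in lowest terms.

1/2

Xiomara's mother's ABO genotype from I^B i × I^B i: 1/4 I^B I^B, 1/2 I^B i, 1/4 i i.
Crossing each possibility with the father I^A I^B and summing P(type B): 1/4·1/2 + 1/2·1/2 + 1/4·1/2 = 1/2.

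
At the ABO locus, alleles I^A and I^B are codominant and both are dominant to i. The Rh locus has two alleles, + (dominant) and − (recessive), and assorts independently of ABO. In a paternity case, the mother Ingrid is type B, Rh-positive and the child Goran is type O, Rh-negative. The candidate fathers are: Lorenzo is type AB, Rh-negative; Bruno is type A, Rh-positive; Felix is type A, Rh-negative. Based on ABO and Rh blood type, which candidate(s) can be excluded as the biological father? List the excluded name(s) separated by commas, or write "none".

A candidate is excluded only if no genotype consistent with his phenotype could produce a type O, Rh-negative child with a type B, Rh-positive mother.
Lorenzo (type AB, Rh-): no genotype consistent with that phenotype can produce a type-O Rh- child with a type-B mother.

Lorenzo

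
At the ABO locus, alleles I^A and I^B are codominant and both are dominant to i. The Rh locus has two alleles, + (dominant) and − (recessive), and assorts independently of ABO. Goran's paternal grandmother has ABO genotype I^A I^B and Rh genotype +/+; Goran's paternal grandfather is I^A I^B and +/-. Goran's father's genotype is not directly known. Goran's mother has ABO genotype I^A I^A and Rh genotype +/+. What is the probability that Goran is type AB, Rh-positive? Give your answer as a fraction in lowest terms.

Goran's father's ABO genotype from I^A I^B × I^A I^B: 1/4 I^A I^A, 1/2 I^A I^B, 1/4 I^B I^B.
Crossing each possibility with the mother I^A I^A and summing P(type AB): 1/4·0 + 1/2·1/2 + 1/4·1 = 1/2.
Similarly for Rh via the father's Rh distribution: P(Rh+) = 1.
Independent loci: 1/2 × 1 = 1/2.

1/2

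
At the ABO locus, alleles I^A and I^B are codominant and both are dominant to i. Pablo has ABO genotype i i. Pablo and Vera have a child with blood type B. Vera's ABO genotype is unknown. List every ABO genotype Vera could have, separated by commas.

I^A I^B, I^B I^B, I^B i

For each candidate genotype of Vera, check whether crossing it with i i can produce every observed child phenotype.
  I^A I^A → possible child types {A} ✗
  I^A I^B → possible child types {A, B} ✓
  I^A i → possible child types {O, A} ✗
  I^B I^B → possible child types {B} ✓
  I^B i → possible child types {O, B} ✓
  i i → possible child types {O} ✗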